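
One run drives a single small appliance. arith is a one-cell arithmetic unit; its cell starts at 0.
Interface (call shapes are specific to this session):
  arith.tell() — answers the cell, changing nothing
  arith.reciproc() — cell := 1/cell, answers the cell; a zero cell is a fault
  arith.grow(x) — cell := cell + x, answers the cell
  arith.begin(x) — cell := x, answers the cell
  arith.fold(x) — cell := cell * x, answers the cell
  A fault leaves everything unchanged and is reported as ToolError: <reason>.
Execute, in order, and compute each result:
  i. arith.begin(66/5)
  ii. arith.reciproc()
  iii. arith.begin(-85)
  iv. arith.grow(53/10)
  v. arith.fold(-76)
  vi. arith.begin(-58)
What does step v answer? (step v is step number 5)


~$ begin x='66/5'
= 66/5
~$ reciproc
= 5/66
~$ begin x='-85'
= -85
~$ grow x='53/10'
= -797/10
~$ fold x='-76'
= 30286/5
~$ begin x='-58'
= -58

Answer: 30286/5


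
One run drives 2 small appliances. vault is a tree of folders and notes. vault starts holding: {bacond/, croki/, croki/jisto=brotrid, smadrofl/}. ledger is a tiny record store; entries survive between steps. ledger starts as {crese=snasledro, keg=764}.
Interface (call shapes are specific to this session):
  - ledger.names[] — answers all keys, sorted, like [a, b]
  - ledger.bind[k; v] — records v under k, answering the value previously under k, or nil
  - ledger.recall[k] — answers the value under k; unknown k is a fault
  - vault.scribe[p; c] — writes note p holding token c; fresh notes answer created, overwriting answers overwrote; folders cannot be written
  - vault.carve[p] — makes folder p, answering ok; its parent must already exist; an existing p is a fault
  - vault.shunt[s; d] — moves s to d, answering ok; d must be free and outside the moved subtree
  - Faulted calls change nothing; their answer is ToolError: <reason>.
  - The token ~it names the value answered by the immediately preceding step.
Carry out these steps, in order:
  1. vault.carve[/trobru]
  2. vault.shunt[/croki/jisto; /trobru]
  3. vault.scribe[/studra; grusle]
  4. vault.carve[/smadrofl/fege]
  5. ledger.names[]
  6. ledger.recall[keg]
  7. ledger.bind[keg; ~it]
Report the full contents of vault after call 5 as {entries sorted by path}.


I run vault.carve with p='/trobru', which returns ok.
I try vault.shunt with s='/croki/jisto', d='/trobru', — result: ToolError: exists.
I call vault.scribe with p='/studra', c='grusle', giving created.
Invoking vault.carve with p='/smadrofl/fege', and see ok.
I try ledger.names, and get [crese, keg].
I try ledger.recall with k='keg', — result: 764.
I try ledger.bind with k='keg', v='~it', and see 764.

Answer: {bacond/, croki/, croki/jisto=brotrid, smadrofl/, smadrofl/fege/, studra=grusle, trobru/}


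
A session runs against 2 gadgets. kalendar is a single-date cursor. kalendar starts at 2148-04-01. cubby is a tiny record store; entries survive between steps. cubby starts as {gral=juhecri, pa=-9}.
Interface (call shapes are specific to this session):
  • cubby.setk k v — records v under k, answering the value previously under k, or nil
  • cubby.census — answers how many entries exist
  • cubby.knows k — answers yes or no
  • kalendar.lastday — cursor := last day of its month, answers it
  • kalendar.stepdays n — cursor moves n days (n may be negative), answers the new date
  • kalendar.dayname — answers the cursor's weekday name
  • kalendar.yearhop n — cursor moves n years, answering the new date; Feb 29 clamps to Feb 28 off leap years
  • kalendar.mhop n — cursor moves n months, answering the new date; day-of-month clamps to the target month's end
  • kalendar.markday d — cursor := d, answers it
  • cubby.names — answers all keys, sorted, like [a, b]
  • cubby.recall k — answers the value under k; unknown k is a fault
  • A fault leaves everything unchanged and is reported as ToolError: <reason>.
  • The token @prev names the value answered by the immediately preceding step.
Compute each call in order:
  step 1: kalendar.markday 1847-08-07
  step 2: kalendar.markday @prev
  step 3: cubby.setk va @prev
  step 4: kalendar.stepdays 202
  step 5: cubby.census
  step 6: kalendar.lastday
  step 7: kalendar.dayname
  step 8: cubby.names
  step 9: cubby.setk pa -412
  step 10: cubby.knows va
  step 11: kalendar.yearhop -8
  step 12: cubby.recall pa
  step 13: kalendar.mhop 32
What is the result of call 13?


Answer: 1842-10-29

Derivation:
Step: markday[d='1847-08-07']
Result: 1847-08-07
Step: markday[d='@prev']
Result: 1847-08-07
Step: setk[k='va'; v='@prev']
Result: nil
Step: stepdays[n='202']
Result: 1848-02-25
Step: census[]
Result: 3
Step: lastday[]
Result: 1848-02-29
Step: dayname[]
Result: Tuesday
Step: names[]
Result: [gral, pa, va]
Step: setk[k='pa'; v='-412']
Result: -9
Step: knows[k='va']
Result: yes
Step: yearhop[n='-8']
Result: 1840-02-29
Step: recall[k='pa']
Result: -412
Step: mhop[n='32']
Result: 1842-10-29


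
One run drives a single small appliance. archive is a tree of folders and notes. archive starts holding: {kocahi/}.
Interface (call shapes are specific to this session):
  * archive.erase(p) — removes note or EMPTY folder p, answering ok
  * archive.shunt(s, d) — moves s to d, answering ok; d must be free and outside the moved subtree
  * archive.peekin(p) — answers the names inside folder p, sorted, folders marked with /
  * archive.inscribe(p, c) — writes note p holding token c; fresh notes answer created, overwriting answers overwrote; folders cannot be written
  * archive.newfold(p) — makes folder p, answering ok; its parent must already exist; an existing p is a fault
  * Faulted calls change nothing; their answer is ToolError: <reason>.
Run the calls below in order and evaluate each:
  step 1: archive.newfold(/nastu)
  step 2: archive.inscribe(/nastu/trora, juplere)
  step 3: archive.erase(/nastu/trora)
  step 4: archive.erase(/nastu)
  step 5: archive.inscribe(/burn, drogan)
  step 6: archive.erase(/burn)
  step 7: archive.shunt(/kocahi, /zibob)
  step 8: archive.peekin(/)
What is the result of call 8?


Answer: [zibob/]

Derivation:
Invoking archive.newfold(/nastu), and observe ok.
Then archive.inscribe(/nastu/trora, juplere), — result: created.
Invoking archive.erase(/nastu/trora), and see ok.
Calling archive.erase(/nastu), and get ok.
Invoking archive.inscribe(/burn, drogan), which returns created.
I use archive.erase(/burn), which returns ok.
I invoke archive.shunt(/kocahi, /zibob), giving ok.
I try archive.peekin(/), and see [zibob/].


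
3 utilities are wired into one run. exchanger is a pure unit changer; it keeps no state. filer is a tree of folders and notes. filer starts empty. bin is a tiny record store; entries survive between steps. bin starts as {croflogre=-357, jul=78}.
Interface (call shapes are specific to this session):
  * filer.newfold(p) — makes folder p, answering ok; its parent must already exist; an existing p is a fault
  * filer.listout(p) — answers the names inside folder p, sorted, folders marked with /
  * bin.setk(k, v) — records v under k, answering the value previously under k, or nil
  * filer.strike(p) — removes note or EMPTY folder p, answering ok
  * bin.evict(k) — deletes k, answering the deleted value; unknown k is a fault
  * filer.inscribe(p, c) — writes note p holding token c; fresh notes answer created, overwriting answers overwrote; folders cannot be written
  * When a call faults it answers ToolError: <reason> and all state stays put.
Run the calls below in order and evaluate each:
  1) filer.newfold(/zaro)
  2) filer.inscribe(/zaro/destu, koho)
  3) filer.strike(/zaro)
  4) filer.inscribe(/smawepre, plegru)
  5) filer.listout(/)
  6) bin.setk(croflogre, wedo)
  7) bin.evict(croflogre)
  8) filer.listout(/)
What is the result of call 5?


Answer: [smawepre, zaro/]

Derivation:
Act: filer.newfold[p: /zaro]
Obs: ok
Act: filer.inscribe[p: /zaro/destu; c: koho]
Obs: created
Act: filer.strike[p: /zaro]
Obs: ToolError: not empty
Act: filer.inscribe[p: /smawepre; c: plegru]
Obs: created
Act: filer.listout[p: /]
Obs: [smawepre, zaro/]
Act: bin.setk[k: croflogre; v: wedo]
Obs: -357
Act: bin.evict[k: croflogre]
Obs: wedo
Act: filer.listout[p: /]
Obs: [smawepre, zaro/]


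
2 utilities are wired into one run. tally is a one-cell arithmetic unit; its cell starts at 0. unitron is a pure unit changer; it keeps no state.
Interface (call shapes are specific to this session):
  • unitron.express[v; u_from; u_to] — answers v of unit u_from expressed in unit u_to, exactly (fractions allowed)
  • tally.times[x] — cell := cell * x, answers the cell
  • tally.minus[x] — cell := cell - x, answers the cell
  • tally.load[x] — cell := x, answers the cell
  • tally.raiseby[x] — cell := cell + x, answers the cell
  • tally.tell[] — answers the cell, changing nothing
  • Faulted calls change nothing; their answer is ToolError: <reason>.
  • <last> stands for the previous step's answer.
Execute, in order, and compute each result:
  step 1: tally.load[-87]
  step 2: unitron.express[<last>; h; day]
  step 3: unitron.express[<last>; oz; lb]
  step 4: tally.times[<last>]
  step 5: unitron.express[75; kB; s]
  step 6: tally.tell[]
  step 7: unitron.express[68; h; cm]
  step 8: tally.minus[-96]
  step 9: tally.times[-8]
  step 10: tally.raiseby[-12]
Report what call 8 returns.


Answer: 14811/128

Derivation:
>> tally.load(x=-87)
<< -87
>> unitron.express(v=<last>, u_from=h, u_to=day)
<< -29/8
>> unitron.express(v=<last>, u_from=oz, u_to=lb)
<< -29/128
>> tally.times(x=<last>)
<< 2523/128
>> unitron.express(v=75, u_from=kB, u_to=s)
<< ToolError: incompatible units
>> tally.tell()
<< 2523/128
>> unitron.express(v=68, u_from=h, u_to=cm)
<< ToolError: incompatible units
>> tally.minus(x=-96)
<< 14811/128
>> tally.times(x=-8)
<< -14811/16
>> tally.raiseby(x=-12)
<< -15003/16


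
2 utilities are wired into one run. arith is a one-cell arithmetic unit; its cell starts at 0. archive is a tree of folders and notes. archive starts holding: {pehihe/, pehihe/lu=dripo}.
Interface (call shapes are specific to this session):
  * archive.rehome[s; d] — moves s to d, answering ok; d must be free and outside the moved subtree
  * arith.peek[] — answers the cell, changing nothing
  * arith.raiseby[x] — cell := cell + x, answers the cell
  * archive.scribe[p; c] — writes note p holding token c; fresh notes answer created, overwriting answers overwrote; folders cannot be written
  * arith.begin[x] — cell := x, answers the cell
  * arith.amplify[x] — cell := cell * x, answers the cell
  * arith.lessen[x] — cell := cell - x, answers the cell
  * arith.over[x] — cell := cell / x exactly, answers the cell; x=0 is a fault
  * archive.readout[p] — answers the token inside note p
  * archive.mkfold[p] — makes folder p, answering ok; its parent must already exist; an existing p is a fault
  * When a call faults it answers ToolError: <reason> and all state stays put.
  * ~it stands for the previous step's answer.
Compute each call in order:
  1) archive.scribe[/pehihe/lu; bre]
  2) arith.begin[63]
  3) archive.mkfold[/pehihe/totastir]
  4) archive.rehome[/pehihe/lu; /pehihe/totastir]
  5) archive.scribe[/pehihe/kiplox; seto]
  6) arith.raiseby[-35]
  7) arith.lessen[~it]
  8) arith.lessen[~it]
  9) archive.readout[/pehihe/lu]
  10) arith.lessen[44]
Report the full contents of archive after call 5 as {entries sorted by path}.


Answer: {pehihe/, pehihe/kiplox=seto, pehihe/lu=bre, pehihe/totastir/}

Derivation:
Calling scribe using p=/pehihe/lu, c=bre, and observe overwrote.
Next I call begin using x=63, and get 63.
I call mkfold using p=/pehihe/totastir, which returns ok.
Calling rehome using s=/pehihe/lu, d=/pehihe/totastir: ToolError: exists.
I run scribe using p=/pehihe/kiplox, c=seto, yielding created.
Calling raiseby using x=-35, which returns 28.
I invoke lessen using x=~it, → 0.
I invoke lessen using x=~it: 0.
I try readout using p=/pehihe/lu, giving bre.
I invoke lessen using x=44, giving -44.


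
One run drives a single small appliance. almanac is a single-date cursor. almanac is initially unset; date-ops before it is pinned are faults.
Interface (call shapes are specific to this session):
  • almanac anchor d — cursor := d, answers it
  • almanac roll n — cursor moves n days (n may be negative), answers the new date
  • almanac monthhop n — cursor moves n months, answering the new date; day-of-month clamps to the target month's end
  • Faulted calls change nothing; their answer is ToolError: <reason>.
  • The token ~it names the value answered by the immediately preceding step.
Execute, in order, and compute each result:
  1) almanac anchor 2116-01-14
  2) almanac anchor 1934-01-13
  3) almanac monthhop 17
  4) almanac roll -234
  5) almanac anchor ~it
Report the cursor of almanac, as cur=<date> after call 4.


Answer: cur=1934-10-22

Derivation:
-> almanac anchor(d='2116-01-14')
<- 2116-01-14
-> almanac anchor(d='1934-01-13')
<- 1934-01-13
-> almanac monthhop(n='17')
<- 1935-06-13
-> almanac roll(n='-234')
<- 1934-10-22
-> almanac anchor(d='~it')
<- 1934-10-22


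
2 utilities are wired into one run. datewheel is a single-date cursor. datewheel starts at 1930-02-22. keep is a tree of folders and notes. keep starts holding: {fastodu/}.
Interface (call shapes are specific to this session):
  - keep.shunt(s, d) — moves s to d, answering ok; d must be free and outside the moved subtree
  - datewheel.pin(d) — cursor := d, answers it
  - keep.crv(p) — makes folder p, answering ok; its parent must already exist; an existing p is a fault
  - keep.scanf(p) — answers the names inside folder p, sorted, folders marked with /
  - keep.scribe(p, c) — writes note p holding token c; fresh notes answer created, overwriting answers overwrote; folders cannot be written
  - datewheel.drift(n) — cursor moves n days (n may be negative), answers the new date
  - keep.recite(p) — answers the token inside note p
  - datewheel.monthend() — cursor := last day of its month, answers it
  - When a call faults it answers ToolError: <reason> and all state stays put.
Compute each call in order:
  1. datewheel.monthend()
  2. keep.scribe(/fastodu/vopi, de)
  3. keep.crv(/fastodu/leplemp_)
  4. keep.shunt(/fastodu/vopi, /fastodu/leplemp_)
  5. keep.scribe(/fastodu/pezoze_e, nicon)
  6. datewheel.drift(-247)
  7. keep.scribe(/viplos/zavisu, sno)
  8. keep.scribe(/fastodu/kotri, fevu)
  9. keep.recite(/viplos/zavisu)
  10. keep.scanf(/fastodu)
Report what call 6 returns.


! 1. datewheel.monthend() == 1930-02-28
! 2. keep.scribe(p='/fastodu/vopi', c='de') == created
! 3. keep.crv(p='/fastodu/leplemp_') == ok
! 4. keep.shunt(s='/fastodu/vopi', d='/fastodu/leplemp_') == ToolError: exists
! 5. keep.scribe(p='/fastodu/pezoze_e', c='nicon') == created
! 6. datewheel.drift(n='-247') == 1929-06-26
! 7. keep.scribe(p='/viplos/zavisu', c='sno') == ToolError: no parent
! 8. keep.scribe(p='/fastodu/kotri', c='fevu') == created
! 9. keep.recite(p='/viplos/zavisu') == ToolError: not found
! 10. keep.scanf(p='/fastodu') == [kotri, leplemp_/, pezoze_e, vopi]

Answer: 1929-06-26


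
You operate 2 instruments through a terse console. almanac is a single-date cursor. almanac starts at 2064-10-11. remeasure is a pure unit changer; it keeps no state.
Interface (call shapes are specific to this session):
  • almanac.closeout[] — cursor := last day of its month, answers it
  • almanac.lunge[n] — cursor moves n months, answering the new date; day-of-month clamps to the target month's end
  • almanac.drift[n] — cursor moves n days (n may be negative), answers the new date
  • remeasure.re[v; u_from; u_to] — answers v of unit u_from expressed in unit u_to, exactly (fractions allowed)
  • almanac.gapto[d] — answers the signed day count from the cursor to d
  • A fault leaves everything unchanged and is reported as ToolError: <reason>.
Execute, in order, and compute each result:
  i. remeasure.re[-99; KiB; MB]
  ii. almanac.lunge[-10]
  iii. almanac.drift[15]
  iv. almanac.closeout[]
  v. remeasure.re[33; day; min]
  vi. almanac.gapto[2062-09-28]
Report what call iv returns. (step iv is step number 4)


Answer: 2063-12-31

Derivation:
Step: re[v→-99; u_from→KiB; u_to→MB]
Result: -1584/15625
Step: lunge[n→-10]
Result: 2063-12-11
Step: drift[n→15]
Result: 2063-12-26
Step: closeout[]
Result: 2063-12-31
Step: re[v→33; u_from→day; u_to→min]
Result: 47520
Step: gapto[d→2062-09-28]
Result: -459


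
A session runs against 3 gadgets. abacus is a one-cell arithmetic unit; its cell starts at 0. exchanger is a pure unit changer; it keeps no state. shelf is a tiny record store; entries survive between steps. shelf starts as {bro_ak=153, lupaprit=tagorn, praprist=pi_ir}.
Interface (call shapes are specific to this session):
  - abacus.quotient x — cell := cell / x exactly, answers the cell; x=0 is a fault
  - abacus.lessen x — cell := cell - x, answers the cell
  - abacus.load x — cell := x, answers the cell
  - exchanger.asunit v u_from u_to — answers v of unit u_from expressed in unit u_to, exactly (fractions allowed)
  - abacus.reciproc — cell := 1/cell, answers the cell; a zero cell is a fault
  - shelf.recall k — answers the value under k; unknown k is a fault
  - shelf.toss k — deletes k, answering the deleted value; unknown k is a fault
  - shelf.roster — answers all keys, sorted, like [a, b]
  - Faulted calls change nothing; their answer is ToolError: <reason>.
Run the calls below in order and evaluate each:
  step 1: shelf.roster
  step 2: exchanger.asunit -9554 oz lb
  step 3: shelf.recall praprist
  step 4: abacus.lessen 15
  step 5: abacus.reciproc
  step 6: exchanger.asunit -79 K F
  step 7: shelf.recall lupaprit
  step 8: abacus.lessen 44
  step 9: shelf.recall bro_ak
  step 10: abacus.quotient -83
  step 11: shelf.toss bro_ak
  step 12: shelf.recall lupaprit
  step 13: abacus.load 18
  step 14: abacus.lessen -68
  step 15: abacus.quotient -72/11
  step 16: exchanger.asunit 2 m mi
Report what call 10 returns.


Answer: 661/1245

Derivation:
! 1. shelf.roster() : [bro_ak, lupaprit, praprist]
! 2. exchanger.asunit(v=-9554, u_from=oz, u_to=lb) : -4777/8
! 3. shelf.recall(k=praprist) : pi_ir
! 4. abacus.lessen(x=15) : -15
! 5. abacus.reciproc() : -1/15
! 6. exchanger.asunit(v=-79, u_from=K, u_to=F) : -60187/100
! 7. shelf.recall(k=lupaprit) : tagorn
! 8. abacus.lessen(x=44) : -661/15
! 9. shelf.recall(k=bro_ak) : 153
! 10. abacus.quotient(x=-83) : 661/1245
! 11. shelf.toss(k=bro_ak) : 153
! 12. shelf.recall(k=lupaprit) : tagorn
! 13. abacus.load(x=18) : 18
! 14. abacus.lessen(x=-68) : 86
! 15. abacus.quotient(x=-72/11) : -473/36
! 16. exchanger.asunit(v=2, u_from=m, u_to=mi) : 125/100584


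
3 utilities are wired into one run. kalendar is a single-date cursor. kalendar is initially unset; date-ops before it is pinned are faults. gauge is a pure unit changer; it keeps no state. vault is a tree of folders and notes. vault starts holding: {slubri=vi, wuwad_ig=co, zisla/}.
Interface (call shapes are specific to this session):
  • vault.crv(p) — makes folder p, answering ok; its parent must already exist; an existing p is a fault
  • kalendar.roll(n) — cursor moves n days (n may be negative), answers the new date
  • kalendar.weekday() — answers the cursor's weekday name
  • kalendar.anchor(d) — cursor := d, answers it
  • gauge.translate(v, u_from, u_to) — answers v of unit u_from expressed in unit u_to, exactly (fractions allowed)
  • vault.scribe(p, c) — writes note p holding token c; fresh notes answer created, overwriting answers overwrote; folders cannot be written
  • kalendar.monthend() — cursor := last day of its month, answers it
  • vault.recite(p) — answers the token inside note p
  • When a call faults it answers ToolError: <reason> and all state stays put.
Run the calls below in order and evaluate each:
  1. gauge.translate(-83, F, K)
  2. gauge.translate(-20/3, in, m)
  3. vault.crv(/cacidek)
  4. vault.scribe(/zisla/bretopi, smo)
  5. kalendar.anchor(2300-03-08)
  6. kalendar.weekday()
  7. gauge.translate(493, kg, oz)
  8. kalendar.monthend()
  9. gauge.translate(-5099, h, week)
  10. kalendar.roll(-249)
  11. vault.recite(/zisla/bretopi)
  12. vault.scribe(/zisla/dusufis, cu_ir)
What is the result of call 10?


Answer: 2299-07-25

Derivation:
I invoke gauge.translate on v='-83', u_from='F', u_to='K', and get 37667/180.
Then gauge.translate on v='-20/3', u_from='in', u_to='m', which returns -127/750.
Now I run vault.crv on p='/cacidek', and observe ok.
Next I call vault.scribe on p='/zisla/bretopi', c='smo': created.
Now I run kalendar.anchor on d='2300-03-08', and observe 2300-03-08.
Next I call kalendar.weekday: Thursday.
Next I call gauge.translate on v='493', u_from='kg', u_to='oz', and observe 788800000000/45359237.
I try kalendar.monthend, and get 2300-03-31.
Next I call gauge.translate on v='-5099', u_from='h', u_to='week', → -5099/168.
Next I call kalendar.roll on n='-249', → 2299-07-25.
Calling vault.recite on p='/zisla/bretopi': smo.
Then vault.scribe on p='/zisla/dusufis', c='cu_ir': created.


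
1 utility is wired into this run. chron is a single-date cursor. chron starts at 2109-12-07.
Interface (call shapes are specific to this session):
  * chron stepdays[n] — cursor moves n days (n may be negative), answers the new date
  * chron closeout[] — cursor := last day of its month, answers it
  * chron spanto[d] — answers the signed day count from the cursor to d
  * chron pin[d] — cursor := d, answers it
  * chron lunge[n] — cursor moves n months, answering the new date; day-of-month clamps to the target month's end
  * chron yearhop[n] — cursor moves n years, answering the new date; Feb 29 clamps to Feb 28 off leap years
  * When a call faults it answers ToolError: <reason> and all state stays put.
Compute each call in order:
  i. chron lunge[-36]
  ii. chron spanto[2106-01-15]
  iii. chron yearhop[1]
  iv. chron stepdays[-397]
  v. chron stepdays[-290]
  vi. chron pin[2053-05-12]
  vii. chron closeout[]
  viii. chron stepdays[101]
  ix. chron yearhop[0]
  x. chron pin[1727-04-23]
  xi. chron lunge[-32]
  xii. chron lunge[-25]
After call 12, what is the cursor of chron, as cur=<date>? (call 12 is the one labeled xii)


Answer: cur=1722-07-23

Derivation:
Step: chron lunge[n='-36']
Result: 2106-12-07
Step: chron spanto[d='2106-01-15']
Result: -326
Step: chron yearhop[n='1']
Result: 2107-12-07
Step: chron stepdays[n='-397']
Result: 2106-11-05
Step: chron stepdays[n='-290']
Result: 2106-01-19
Step: chron pin[d='2053-05-12']
Result: 2053-05-12
Step: chron closeout[]
Result: 2053-05-31
Step: chron stepdays[n='101']
Result: 2053-09-09
Step: chron yearhop[n='0']
Result: 2053-09-09
Step: chron pin[d='1727-04-23']
Result: 1727-04-23
Step: chron lunge[n='-32']
Result: 1724-08-23
Step: chron lunge[n='-25']
Result: 1722-07-23


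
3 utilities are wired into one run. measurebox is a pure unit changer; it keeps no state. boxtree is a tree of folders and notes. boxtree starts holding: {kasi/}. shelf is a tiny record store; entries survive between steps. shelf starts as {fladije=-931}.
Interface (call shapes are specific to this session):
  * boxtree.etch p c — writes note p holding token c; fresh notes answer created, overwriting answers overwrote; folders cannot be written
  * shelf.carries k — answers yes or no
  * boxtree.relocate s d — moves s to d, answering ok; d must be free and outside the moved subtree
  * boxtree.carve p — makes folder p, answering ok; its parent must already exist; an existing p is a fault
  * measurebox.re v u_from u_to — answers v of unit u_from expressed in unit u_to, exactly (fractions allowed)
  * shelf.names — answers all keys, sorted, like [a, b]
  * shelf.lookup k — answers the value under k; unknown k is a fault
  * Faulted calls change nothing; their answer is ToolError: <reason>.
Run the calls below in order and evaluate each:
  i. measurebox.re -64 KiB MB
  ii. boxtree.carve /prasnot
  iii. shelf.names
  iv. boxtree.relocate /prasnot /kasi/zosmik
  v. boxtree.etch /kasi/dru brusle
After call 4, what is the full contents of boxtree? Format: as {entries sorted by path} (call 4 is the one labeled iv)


Do: re[-64; KiB; MB]
See: -1024/15625
Do: carve[/prasnot]
See: ok
Do: names[]
See: [fladije]
Do: relocate[/prasnot; /kasi/zosmik]
See: ok
Do: etch[/kasi/dru; brusle]
See: created

Answer: {kasi/, kasi/zosmik/}


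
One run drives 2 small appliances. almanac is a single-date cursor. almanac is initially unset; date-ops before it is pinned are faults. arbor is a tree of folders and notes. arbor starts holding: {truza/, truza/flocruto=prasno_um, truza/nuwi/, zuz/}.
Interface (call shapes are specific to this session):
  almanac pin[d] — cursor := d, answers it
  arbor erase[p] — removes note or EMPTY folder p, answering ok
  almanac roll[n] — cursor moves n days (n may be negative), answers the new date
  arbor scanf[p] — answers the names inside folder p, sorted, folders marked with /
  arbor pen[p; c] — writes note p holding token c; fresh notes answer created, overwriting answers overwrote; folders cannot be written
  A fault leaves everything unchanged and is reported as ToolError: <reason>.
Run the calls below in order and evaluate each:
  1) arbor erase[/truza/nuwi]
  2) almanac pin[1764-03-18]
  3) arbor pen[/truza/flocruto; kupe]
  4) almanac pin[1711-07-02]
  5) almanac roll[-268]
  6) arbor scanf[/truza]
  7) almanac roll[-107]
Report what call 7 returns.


-- 1. arbor erase(p→/truza/nuwi) ~> ok
-- 2. almanac pin(d→1764-03-18) ~> 1764-03-18
-- 3. arbor pen(p→/truza/flocruto, c→kupe) ~> overwrote
-- 4. almanac pin(d→1711-07-02) ~> 1711-07-02
-- 5. almanac roll(n→-268) ~> 1710-10-07
-- 6. arbor scanf(p→/truza) ~> [flocruto]
-- 7. almanac roll(n→-107) ~> 1710-06-22

Answer: 1710-06-22


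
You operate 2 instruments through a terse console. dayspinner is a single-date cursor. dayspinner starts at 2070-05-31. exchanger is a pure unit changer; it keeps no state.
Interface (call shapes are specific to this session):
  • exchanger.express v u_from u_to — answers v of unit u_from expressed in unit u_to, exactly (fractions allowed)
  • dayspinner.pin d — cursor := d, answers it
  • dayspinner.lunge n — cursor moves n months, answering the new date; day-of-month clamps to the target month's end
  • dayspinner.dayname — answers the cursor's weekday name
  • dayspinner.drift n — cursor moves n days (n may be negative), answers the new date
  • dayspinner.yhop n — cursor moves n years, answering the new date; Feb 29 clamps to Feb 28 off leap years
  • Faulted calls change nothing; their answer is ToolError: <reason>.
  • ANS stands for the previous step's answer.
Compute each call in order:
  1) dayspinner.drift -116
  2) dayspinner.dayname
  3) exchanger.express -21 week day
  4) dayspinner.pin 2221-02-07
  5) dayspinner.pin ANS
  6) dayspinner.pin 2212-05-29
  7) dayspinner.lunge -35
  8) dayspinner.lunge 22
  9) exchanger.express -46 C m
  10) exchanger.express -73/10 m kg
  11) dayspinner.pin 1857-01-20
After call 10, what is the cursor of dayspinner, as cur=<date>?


Step: drift[n→-116]
Result: 2070-02-04
Step: dayname[]
Result: Tuesday
Step: express[v→-21; u_from→week; u_to→day]
Result: -147
Step: pin[d→2221-02-07]
Result: 2221-02-07
Step: pin[d→ANS]
Result: 2221-02-07
Step: pin[d→2212-05-29]
Result: 2212-05-29
Step: lunge[n→-35]
Result: 2209-06-29
Step: lunge[n→22]
Result: 2211-04-29
Step: express[v→-46; u_from→C; u_to→m]
Result: ToolError: incompatible units
Step: express[v→-73/10; u_from→m; u_to→kg]
Result: ToolError: incompatible units
Step: pin[d→1857-01-20]
Result: 1857-01-20

Answer: cur=2211-04-29


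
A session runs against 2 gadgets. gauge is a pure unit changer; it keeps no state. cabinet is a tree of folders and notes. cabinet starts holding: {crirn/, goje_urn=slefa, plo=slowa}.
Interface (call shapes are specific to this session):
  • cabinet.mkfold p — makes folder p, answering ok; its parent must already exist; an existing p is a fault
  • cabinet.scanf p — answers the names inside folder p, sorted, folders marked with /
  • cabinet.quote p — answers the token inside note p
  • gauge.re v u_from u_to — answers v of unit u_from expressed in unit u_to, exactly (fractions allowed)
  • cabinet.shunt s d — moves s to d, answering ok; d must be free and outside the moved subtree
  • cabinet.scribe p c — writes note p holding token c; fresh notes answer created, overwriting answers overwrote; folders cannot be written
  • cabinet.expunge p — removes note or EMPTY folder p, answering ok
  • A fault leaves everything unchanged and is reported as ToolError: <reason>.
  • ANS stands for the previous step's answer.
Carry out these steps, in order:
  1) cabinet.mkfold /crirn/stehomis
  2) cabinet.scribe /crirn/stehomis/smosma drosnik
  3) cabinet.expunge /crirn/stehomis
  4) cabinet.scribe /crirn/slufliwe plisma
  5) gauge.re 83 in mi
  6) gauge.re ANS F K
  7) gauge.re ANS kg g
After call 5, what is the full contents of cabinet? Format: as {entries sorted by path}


# 1. cabinet.mkfold(/crirn/stehomis) : ok
# 2. cabinet.scribe(/crirn/stehomis/smosma, drosnik) : created
# 3. cabinet.expunge(/crirn/stehomis) : ToolError: not empty
# 4. cabinet.scribe(/crirn/slufliwe, plisma) : created
# 5. gauge.re(83, in, mi) : 83/63360
# 6. gauge.re(ANS, F, K) : 145623871/570240
# 7. gauge.re(ANS, kg, g) : 3640596775/14256

Answer: {crirn/, crirn/slufliwe=plisma, crirn/stehomis/, crirn/stehomis/smosma=drosnik, goje_urn=slefa, plo=slowa}


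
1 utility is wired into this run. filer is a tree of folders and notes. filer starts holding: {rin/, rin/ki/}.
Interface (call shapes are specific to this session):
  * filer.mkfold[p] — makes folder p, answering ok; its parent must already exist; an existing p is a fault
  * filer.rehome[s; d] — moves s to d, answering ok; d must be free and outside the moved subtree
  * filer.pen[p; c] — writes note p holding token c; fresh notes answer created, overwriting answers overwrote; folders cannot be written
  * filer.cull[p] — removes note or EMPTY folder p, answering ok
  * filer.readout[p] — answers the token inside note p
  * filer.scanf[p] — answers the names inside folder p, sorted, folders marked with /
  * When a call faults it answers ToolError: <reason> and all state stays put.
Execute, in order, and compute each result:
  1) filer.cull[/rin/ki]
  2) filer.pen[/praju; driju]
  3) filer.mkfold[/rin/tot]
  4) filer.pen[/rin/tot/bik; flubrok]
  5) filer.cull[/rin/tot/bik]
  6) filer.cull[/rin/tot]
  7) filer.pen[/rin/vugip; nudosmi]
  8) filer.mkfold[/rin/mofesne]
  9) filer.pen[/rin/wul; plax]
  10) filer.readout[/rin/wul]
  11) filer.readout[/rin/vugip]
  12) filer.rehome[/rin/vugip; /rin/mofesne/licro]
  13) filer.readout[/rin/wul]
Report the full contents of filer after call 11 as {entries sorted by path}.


I invoke filer.cull(p='/rin/ki'), yielding ok.
I run filer.pen(p='/praju', c='driju'), → created.
I run filer.mkfold(p='/rin/tot'), and see ok.
Now I run filer.pen(p='/rin/tot/bik', c='flubrok'), and observe created.
Invoking filer.cull(p='/rin/tot/bik'), and get ok.
I invoke filer.cull(p='/rin/tot'), and observe ok.
Calling filer.pen(p='/rin/vugip', c='nudosmi'), → created.
Next I call filer.mkfold(p='/rin/mofesne'), and see ok.
Next I call filer.pen(p='/rin/wul', c='plax'), and see created.
I call filer.readout(p='/rin/wul'), and observe plax.
Calling filer.readout(p='/rin/vugip'): nudosmi.
I use filer.rehome(s='/rin/vugip', d='/rin/mofesne/licro'), which returns ok.
Using filer.readout(p='/rin/wul'), and get plax.

Answer: {praju=driju, rin/, rin/mofesne/, rin/vugip=nudosmi, rin/wul=plax}


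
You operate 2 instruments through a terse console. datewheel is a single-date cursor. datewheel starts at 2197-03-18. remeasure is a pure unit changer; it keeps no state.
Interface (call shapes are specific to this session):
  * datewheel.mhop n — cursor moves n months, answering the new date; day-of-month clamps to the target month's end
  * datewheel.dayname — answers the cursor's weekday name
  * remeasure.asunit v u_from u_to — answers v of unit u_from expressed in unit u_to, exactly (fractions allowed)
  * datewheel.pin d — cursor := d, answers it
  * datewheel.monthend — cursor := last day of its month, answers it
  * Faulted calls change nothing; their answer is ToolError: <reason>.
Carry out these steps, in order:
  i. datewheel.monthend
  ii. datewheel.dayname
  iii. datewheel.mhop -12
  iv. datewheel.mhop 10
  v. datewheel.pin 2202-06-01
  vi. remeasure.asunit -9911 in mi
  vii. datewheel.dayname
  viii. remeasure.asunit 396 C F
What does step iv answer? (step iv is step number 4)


[in] datewheel.monthend
[out] 2197-03-31
[in] datewheel.dayname
[out] Friday
[in] datewheel.mhop n: -12
[out] 2196-03-31
[in] datewheel.mhop n: 10
[out] 2197-01-31
[in] datewheel.pin d: 2202-06-01
[out] 2202-06-01
[in] remeasure.asunit v: -9911 u_from: in u_to: mi
[out] -901/5760
[in] datewheel.dayname
[out] Tuesday
[in] remeasure.asunit v: 396 u_from: C u_to: F
[out] 3724/5

Answer: 2197-01-31


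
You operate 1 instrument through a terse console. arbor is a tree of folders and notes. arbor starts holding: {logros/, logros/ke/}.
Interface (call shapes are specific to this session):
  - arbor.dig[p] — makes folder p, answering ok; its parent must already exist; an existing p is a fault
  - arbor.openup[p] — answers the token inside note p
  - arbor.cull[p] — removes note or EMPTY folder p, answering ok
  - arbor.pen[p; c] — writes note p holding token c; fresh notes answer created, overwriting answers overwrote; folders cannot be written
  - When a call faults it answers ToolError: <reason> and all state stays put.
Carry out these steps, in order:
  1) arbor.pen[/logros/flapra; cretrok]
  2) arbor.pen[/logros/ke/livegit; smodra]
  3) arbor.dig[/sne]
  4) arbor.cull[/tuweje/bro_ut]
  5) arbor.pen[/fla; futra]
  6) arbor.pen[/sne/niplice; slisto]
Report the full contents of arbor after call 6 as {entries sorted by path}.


I invoke pen(p: /logros/flapra, c: cretrok), — result: created.
Now I run pen(p: /logros/ke/livegit, c: smodra): created.
I run dig(p: /sne), — result: ok.
I call cull(p: /tuweje/bro_ut), which returns ToolError: not found.
I invoke pen(p: /fla, c: futra), which returns created.
Next I call pen(p: /sne/niplice, c: slisto), and observe created.

Answer: {fla=futra, logros/, logros/flapra=cretrok, logros/ke/, logros/ke/livegit=smodra, sne/, sne/niplice=slisto}


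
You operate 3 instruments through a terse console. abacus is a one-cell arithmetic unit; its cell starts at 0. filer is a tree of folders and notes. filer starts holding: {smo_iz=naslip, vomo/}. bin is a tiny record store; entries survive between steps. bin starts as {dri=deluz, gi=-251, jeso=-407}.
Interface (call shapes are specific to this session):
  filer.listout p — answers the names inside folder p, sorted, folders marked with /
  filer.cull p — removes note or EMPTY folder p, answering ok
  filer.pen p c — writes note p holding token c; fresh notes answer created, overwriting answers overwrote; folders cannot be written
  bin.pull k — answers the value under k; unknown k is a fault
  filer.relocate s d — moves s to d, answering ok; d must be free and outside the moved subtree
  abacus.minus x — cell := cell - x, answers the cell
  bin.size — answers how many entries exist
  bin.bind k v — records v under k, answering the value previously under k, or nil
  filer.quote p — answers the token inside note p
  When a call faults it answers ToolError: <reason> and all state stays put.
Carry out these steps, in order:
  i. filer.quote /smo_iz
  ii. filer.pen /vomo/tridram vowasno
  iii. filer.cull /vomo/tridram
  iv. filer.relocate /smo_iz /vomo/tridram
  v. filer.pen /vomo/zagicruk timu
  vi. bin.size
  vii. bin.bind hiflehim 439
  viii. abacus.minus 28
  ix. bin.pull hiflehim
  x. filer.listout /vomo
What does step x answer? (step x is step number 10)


> filer.quote p=/smo_iz
  naslip
> filer.pen p=/vomo/tridram c=vowasno
  created
> filer.cull p=/vomo/tridram
  ok
> filer.relocate s=/smo_iz d=/vomo/tridram
  ok
> filer.pen p=/vomo/zagicruk c=timu
  created
> bin.size
  3
> bin.bind k=hiflehim v=439
  nil
> abacus.minus x=28
  -28
> bin.pull k=hiflehim
  439
> filer.listout p=/vomo
  [tridram, zagicruk]

Answer: [tridram, zagicruk]


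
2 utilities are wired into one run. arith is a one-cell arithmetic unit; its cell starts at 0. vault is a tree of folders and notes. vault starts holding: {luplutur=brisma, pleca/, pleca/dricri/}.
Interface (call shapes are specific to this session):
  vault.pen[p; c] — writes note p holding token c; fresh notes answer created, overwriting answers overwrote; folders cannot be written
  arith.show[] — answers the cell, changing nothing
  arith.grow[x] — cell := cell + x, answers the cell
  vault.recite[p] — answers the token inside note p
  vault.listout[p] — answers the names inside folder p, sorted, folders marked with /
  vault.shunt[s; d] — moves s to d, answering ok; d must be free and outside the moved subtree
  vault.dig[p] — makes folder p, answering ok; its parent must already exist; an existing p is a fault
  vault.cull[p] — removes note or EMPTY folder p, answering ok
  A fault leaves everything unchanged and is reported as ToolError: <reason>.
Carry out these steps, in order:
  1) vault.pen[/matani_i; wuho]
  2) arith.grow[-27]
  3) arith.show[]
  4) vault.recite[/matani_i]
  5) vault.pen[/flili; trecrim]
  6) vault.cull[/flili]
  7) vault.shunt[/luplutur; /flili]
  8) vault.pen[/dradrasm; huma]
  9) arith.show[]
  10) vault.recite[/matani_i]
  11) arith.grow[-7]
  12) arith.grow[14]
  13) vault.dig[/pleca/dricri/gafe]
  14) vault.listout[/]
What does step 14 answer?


Then pen passing p='/matani_i', c='wuho', yielding created.
I use grow passing x='-27', and see -27.
Using show(), which returns -27.
Using recite passing p='/matani_i', and get wuho.
I use pen passing p='/flili', c='trecrim', yielding created.
I invoke cull passing p='/flili', giving ok.
Then shunt passing s='/luplutur', d='/flili', giving ok.
I run pen passing p='/dradrasm', c='huma', giving created.
Next I call show(), → -27.
I run recite passing p='/matani_i', and observe wuho.
Next I call grow passing x='-7', and observe -34.
I call grow passing x='14', and see -20.
I call dig passing p='/pleca/dricri/gafe', which returns ok.
I run listout passing p='/', — result: [dradrasm, flili, matani_i, pleca/].

Answer: [dradrasm, flili, matani_i, pleca/]


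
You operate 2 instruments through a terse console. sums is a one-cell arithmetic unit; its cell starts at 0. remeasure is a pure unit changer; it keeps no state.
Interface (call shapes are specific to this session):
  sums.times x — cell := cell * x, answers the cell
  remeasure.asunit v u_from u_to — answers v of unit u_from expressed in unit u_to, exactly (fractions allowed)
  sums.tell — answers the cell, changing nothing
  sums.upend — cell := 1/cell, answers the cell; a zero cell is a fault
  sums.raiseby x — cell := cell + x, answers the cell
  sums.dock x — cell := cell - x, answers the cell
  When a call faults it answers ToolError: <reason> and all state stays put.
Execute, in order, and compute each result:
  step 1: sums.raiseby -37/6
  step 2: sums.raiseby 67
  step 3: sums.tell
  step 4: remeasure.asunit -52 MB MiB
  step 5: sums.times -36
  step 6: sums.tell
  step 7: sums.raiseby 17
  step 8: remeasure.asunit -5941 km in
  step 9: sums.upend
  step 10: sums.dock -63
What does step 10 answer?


Answer: 136898/2173

Derivation:
% sums.raiseby(x→-37/6) ~> -37/6
% sums.raiseby(x→67) ~> 365/6
% sums.tell() ~> 365/6
% remeasure.asunit(v→-52, u_from→MB, u_to→MiB) ~> -203125/4096
% sums.times(x→-36) ~> -2190
% sums.tell() ~> -2190
% sums.raiseby(x→17) ~> -2173
% remeasure.asunit(v→-5941, u_from→km, u_to→in) ~> -29705000000/127
% sums.upend() ~> -1/2173
% sums.dock(x→-63) ~> 136898/2173


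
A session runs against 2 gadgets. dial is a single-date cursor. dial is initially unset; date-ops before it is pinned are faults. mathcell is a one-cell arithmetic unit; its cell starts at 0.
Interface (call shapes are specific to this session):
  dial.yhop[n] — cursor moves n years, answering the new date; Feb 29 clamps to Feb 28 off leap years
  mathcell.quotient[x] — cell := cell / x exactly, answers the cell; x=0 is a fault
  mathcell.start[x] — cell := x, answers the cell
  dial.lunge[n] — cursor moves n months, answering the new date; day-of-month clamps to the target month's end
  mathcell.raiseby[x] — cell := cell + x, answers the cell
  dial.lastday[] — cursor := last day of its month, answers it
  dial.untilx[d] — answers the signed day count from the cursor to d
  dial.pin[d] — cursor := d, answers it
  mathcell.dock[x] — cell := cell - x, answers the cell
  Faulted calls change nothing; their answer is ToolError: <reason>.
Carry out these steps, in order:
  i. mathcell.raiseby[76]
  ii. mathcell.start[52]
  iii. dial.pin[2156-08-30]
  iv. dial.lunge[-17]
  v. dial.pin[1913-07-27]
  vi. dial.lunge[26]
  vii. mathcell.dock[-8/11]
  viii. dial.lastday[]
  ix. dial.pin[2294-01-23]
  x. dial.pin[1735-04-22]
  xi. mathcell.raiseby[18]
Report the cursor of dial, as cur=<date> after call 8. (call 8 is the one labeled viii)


Answer: cur=1915-09-30

Derivation:
>>> raiseby 76
= 76
>>> start 52
= 52
>>> pin 2156-08-30
= 2156-08-30
>>> lunge -17
= 2155-03-30
>>> pin 1913-07-27
= 1913-07-27
>>> lunge 26
= 1915-09-27
>>> dock -8/11
= 580/11
>>> lastday
= 1915-09-30
>>> pin 2294-01-23
= 2294-01-23
>>> pin 1735-04-22
= 1735-04-22
>>> raiseby 18
= 778/11
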